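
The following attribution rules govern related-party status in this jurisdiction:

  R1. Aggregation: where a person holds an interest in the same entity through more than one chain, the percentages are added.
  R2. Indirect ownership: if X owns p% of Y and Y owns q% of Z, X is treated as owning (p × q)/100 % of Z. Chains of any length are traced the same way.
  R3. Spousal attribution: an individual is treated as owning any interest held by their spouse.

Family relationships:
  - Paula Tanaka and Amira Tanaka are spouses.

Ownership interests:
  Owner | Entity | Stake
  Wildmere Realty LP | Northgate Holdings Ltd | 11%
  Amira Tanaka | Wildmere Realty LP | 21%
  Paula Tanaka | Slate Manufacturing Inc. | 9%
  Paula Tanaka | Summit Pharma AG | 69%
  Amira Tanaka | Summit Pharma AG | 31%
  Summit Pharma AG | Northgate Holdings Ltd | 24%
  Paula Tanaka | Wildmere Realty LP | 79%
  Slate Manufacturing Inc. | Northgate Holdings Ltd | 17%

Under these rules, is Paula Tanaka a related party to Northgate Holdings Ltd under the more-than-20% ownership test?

By spousal attribution (R3), Paula Tanaka is treated as also owning Amira Tanaka's interest in Wildmere Realty LP, giving 79% + 21% = 100%.
By spousal attribution (R3), Paula Tanaka is treated as also owning Amira Tanaka's interest in Summit Pharma AG, giving 69% + 31% = 100%.
Chain via Slate Manufacturing Inc. (R2): 9% × 17% = 1.53% of Northgate Holdings Ltd.
Chain via Wildmere Realty LP (R2): 100% × 11% = 11% of Northgate Holdings Ltd.
Chain via Summit Pharma AG (R2): 100% × 24% = 24% of Northgate Holdings Ltd.
Aggregating (R1): 1.53% + 11% + 24% = 36.53%.
36.53% exceeds the 20% threshold, so Paula is a related party to Northgate Holdings Ltd.

Yes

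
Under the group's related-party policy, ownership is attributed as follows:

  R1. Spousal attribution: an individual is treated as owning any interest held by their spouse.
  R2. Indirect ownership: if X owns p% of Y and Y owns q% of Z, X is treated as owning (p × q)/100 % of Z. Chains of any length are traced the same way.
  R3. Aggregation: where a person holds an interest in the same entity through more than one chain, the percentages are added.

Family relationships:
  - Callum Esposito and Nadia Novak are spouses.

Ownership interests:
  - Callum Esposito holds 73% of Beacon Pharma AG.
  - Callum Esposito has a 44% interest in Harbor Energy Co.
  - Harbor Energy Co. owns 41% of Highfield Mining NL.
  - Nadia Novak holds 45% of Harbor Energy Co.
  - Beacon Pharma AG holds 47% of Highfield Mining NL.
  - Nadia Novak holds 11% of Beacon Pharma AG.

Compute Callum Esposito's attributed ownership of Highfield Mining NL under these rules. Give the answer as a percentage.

By spousal attribution (R1), Callum Esposito is treated as also owning Nadia Novak's interest in Harbor Energy Co, giving 44% + 45% = 89%.
By spousal attribution (R1), Callum Esposito is treated as also owning Nadia Novak's interest in Beacon Pharma AG, giving 73% + 11% = 84%.
Chain via Harbor Energy Co. (R2): 89% × 41% = 36.49% of Highfield Mining NL.
Chain via Beacon Pharma AG (R2): 84% × 47% = 39.48% of Highfield Mining NL.
Aggregating (R3): 36.49% + 39.48% = 75.97%.

75.97%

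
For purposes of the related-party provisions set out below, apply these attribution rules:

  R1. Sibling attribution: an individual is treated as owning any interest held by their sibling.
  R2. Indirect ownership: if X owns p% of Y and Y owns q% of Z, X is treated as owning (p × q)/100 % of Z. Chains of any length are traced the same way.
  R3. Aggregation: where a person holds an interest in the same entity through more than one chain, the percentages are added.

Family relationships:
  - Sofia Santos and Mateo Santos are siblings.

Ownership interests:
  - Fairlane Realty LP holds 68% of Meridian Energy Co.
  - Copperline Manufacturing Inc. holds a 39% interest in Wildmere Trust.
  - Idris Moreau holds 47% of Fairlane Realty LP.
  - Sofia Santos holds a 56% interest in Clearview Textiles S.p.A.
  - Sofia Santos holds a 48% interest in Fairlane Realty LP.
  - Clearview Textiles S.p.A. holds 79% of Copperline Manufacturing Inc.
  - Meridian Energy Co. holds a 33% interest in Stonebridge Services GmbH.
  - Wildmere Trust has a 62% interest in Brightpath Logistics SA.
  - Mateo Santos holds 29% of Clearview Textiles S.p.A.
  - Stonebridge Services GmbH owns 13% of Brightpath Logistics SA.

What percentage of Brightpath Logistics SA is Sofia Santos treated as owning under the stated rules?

By sibling attribution (R1), Sofia Santos is treated as also owning Mateo Santos's interest in Clearview Textiles S.p.A, giving 56% + 29% = 85%.
Chain via Fairlane Realty LP → Meridian Energy Co. → Stonebridge Services GmbH (R2): 48% × 68% × 33% × 13% = 1.400256% of Brightpath Logistics SA.
Chain via Clearview Textiles S.p.A. → Copperline Manufacturing Inc. → Wildmere Trust (R2): 85% × 79% × 39% × 62% = 16.23687% of Brightpath Logistics SA.
Aggregating (R3): 1.400256% + 16.23687% = 17.637126%.

17.637126%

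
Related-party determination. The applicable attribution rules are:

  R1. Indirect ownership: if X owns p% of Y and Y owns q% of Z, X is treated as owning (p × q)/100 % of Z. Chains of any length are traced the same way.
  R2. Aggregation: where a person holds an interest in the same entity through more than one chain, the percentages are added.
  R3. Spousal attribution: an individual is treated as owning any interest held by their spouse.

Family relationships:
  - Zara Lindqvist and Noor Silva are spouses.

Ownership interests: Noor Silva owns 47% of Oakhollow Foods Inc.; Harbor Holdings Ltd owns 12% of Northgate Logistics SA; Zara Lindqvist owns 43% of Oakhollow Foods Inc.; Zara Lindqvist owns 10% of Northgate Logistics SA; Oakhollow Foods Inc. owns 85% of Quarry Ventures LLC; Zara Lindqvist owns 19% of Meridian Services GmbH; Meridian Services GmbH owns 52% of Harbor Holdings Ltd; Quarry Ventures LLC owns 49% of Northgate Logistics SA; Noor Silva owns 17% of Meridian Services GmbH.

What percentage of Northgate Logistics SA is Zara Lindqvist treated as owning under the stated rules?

By spousal attribution (R3), Zara Lindqvist is treated as also owning Noor Silva's interest in Oakhollow Foods Inc, giving 43% + 47% = 90%.
By spousal attribution (R3), Zara Lindqvist is treated as also owning Noor Silva's interest in Meridian Services GmbH, giving 19% + 17% = 36%.
Chain via Oakhollow Foods Inc. → Quarry Ventures LLC (R1): 90% × 85% × 49% = 37.485% of Northgate Logistics SA.
Chain via Meridian Services GmbH → Harbor Holdings Ltd (R1): 36% × 52% × 12% = 2.2464% of Northgate Logistics SA.
Direct interest in Northgate Logistics SA: 10%.
Aggregating (R2): 37.485% + 2.2464% + 10% = 49.7314%.

49.7314%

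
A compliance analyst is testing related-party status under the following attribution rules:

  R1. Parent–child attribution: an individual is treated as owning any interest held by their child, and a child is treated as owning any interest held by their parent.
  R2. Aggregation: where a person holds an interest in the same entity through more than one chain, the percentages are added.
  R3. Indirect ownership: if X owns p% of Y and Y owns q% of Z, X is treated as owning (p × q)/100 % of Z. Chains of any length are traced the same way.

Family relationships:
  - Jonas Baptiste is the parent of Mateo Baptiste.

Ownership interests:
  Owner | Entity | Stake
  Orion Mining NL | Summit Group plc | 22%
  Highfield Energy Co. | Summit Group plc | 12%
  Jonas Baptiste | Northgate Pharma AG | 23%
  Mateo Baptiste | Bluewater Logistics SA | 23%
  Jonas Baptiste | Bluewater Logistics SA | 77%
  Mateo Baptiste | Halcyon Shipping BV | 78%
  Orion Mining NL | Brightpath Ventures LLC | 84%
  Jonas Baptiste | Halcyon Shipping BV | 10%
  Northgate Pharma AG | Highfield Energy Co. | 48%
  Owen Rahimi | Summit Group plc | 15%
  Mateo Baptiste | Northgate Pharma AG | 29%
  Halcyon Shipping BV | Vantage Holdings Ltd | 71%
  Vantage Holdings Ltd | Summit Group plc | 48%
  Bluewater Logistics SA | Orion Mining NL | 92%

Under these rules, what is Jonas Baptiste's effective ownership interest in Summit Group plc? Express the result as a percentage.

By parent–child attribution (R1), Jonas Baptiste is treated as also owning Mateo Baptiste's interest in Northgate Pharma AG, giving 23% + 29% = 52%.
By parent–child attribution (R1), Jonas Baptiste is treated as also owning Mateo Baptiste's interest in Bluewater Logistics SA, giving 77% + 23% = 100%.
By parent–child attribution (R1), Jonas Baptiste is treated as also owning Mateo Baptiste's interest in Halcyon Shipping BV, giving 10% + 78% = 88%.
Chain via Northgate Pharma AG → Highfield Energy Co. (R3): 52% × 48% × 12% = 2.9952% of Summit Group plc.
Chain via Bluewater Logistics SA → Orion Mining NL (R3): 100% × 92% × 22% = 20.24% of Summit Group plc.
Chain via Halcyon Shipping BV → Vantage Holdings Ltd (R3): 88% × 71% × 48% = 29.9904% of Summit Group plc.
Aggregating (R2): 2.9952% + 20.24% + 29.9904% = 53.2256%.

53.2256%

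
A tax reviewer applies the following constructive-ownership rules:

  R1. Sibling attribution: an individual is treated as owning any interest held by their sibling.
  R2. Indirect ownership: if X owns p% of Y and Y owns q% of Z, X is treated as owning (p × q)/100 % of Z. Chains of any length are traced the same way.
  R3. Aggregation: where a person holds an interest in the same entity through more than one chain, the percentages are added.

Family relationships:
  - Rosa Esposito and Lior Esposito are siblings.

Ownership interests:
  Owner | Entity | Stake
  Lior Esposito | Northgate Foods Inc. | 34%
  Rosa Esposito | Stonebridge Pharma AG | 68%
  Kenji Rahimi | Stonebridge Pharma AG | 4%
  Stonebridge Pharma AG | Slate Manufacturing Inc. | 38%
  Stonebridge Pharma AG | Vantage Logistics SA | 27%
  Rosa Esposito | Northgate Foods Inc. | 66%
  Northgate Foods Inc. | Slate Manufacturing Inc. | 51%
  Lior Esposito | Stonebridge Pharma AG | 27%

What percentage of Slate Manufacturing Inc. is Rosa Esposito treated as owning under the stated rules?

By sibling attribution (R1), Rosa Esposito is treated as also owning Lior Esposito's interest in Stonebridge Pharma AG, giving 68% + 27% = 95%.
By sibling attribution (R1), Rosa Esposito is treated as also owning Lior Esposito's interest in Northgate Foods Inc, giving 66% + 34% = 100%.
Chain via Stonebridge Pharma AG (R2): 95% × 38% = 36.1% of Slate Manufacturing Inc.
Chain via Northgate Foods Inc. (R2): 100% × 51% = 51% of Slate Manufacturing Inc.
Aggregating (R3): 36.1% + 51% = 87.1%.

87.1%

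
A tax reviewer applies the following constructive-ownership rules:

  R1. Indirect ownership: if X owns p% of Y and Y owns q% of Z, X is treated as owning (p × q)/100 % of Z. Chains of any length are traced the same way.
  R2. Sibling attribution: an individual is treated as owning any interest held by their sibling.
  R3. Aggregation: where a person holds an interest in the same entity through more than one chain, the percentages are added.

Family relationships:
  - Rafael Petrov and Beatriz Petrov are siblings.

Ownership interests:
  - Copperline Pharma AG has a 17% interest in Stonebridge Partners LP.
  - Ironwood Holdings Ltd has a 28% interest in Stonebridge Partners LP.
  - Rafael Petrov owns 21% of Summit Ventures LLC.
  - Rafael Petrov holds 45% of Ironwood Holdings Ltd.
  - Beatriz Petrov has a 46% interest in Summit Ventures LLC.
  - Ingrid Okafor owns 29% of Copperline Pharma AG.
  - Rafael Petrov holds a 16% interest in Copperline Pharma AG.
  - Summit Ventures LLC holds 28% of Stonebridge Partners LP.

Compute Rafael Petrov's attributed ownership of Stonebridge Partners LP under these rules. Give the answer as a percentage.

34.08%

By sibling attribution (R2), Rafael Petrov is treated as also owning Beatriz Petrov's interest in Summit Ventures LLC, giving 21% + 46% = 67%.
Chain via Copperline Pharma AG (R1): 16% × 17% = 2.72% of Stonebridge Partners LP.
Chain via Ironwood Holdings Ltd (R1): 45% × 28% = 12.6% of Stonebridge Partners LP.
Chain via Summit Ventures LLC (R1): 67% × 28% = 18.76% of Stonebridge Partners LP.
Aggregating (R3): 2.72% + 12.6% + 18.76% = 34.08%.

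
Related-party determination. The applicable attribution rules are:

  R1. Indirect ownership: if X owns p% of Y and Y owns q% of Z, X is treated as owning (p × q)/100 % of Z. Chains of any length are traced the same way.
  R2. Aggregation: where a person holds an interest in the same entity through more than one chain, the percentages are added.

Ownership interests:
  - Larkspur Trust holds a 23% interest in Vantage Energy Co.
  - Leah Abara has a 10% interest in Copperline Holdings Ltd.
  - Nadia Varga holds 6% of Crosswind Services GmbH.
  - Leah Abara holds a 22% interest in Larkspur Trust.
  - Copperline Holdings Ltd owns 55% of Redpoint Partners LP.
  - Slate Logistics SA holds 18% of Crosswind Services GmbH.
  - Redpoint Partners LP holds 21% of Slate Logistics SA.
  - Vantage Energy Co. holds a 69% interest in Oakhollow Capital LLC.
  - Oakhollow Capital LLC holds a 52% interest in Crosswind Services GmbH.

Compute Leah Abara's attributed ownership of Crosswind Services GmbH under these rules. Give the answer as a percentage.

Chain via Larkspur Trust → Vantage Energy Co. → Oakhollow Capital LLC (R1): 22% × 23% × 69% × 52% = 1.815528% of Crosswind Services GmbH.
Chain via Copperline Holdings Ltd → Redpoint Partners LP → Slate Logistics SA (R1): 10% × 55% × 21% × 18% = 0.2079% of Crosswind Services GmbH.
Aggregating (R2): 1.815528% + 0.2079% = 2.023428%.

2.023428%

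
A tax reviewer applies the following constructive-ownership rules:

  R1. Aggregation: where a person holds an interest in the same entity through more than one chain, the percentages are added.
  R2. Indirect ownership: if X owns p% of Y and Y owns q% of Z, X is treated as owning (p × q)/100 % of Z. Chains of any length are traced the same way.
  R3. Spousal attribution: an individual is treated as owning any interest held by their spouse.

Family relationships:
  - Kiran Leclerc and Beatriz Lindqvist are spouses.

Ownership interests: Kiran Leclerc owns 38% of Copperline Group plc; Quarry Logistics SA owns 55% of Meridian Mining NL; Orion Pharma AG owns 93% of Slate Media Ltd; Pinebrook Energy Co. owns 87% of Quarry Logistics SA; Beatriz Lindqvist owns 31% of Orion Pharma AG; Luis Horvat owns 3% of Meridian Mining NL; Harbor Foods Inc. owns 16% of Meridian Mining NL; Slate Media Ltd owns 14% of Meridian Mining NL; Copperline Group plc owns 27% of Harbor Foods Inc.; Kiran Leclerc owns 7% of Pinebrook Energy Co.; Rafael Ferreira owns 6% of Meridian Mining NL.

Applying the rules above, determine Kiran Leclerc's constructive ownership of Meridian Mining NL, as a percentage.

By spousal attribution (R3), Kiran Leclerc is treated as owning Beatriz Lindqvist's 31% interest in Orion Pharma AG.
Chain via Pinebrook Energy Co. → Quarry Logistics SA (R2): 7% × 87% × 55% = 3.3495% of Meridian Mining NL.
Chain via Copperline Group plc → Harbor Foods Inc. (R2): 38% × 27% × 16% = 1.6416% of Meridian Mining NL.
Chain via Orion Pharma AG → Slate Media Ltd (R2): 31% × 93% × 14% = 4.0362% of Meridian Mining NL.
Aggregating (R1): 3.3495% + 1.6416% + 4.0362% = 9.0273%.

9.0273%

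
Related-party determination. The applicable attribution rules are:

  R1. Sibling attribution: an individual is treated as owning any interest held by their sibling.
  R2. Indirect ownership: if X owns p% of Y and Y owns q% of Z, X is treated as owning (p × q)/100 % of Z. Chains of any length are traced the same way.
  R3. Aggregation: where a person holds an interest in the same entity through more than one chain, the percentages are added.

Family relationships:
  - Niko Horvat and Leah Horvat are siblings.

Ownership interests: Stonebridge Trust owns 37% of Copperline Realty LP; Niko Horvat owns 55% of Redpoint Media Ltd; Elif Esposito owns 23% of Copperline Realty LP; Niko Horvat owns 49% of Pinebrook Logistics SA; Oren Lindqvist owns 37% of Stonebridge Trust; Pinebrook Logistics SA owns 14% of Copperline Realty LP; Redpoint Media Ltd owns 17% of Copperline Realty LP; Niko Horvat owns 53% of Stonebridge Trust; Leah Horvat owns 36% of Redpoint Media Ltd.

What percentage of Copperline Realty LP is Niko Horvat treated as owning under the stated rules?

41.94%

By sibling attribution (R1), Niko Horvat is treated as also owning Leah Horvat's interest in Redpoint Media Ltd, giving 55% + 36% = 91%.
Chain via Pinebrook Logistics SA (R2): 49% × 14% = 6.86% of Copperline Realty LP.
Chain via Redpoint Media Ltd (R2): 91% × 17% = 15.47% of Copperline Realty LP.
Chain via Stonebridge Trust (R2): 53% × 37% = 19.61% of Copperline Realty LP.
Aggregating (R3): 6.86% + 15.47% + 19.61% = 41.94%.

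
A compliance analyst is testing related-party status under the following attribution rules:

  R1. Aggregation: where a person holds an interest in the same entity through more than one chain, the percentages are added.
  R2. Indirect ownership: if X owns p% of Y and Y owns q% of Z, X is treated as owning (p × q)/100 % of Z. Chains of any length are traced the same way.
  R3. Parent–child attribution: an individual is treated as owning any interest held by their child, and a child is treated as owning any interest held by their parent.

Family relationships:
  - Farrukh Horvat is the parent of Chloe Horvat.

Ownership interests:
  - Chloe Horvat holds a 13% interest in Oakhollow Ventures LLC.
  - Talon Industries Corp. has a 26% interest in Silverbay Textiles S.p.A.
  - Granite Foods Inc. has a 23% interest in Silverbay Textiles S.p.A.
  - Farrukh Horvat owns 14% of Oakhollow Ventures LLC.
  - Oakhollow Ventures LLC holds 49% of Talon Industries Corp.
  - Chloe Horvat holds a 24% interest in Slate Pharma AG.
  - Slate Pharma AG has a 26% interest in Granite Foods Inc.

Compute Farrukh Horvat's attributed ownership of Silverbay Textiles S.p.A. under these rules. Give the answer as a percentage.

4.875%

By parent–child attribution (R3), Farrukh Horvat is treated as also owning Chloe Horvat's interest in Oakhollow Ventures LLC, giving 14% + 13% = 27%.
By parent–child attribution (R3), Farrukh Horvat is treated as owning Chloe Horvat's 24% interest in Slate Pharma AG.
Chain via Oakhollow Ventures LLC → Talon Industries Corp. (R2): 27% × 49% × 26% = 3.4398% of Silverbay Textiles S.p.A.
Chain via Slate Pharma AG → Granite Foods Inc. (R2): 24% × 26% × 23% = 1.4352% of Silverbay Textiles S.p.A.
Aggregating (R1): 3.4398% + 1.4352% = 4.875%.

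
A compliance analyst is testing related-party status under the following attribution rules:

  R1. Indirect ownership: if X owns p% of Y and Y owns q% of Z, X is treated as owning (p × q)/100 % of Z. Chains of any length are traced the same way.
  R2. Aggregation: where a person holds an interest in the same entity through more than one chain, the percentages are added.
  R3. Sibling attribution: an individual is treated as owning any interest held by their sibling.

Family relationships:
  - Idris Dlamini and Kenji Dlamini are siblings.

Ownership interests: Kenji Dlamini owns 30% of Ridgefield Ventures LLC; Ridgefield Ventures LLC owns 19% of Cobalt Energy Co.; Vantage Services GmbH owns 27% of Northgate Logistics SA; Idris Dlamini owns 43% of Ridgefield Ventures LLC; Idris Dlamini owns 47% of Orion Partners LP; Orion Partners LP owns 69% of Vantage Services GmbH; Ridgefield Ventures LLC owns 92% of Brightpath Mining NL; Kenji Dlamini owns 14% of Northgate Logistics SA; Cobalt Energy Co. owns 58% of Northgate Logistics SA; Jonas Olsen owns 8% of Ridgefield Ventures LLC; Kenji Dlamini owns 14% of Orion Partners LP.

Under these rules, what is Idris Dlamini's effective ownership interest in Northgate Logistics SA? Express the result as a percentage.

33.4089%

By sibling attribution (R3), Idris Dlamini is treated as also owning Kenji Dlamini's interest in Ridgefield Ventures LLC, giving 43% + 30% = 73%.
By sibling attribution (R3), Idris Dlamini is treated as also owning Kenji Dlamini's interest in Orion Partners LP, giving 47% + 14% = 61%.
By sibling attribution (R3), Idris Dlamini is treated as owning Kenji Dlamini's 14% interest in Northgate Logistics SA.
Chain via Ridgefield Ventures LLC → Cobalt Energy Co. (R1): 73% × 19% × 58% = 8.0446% of Northgate Logistics SA.
Chain via Orion Partners LP → Vantage Services GmbH (R1): 61% × 69% × 27% = 11.3643% of Northgate Logistics SA.
Direct interest in Northgate Logistics SA: 14%.
Aggregating (R2): 8.0446% + 11.3643% + 14% = 33.4089%.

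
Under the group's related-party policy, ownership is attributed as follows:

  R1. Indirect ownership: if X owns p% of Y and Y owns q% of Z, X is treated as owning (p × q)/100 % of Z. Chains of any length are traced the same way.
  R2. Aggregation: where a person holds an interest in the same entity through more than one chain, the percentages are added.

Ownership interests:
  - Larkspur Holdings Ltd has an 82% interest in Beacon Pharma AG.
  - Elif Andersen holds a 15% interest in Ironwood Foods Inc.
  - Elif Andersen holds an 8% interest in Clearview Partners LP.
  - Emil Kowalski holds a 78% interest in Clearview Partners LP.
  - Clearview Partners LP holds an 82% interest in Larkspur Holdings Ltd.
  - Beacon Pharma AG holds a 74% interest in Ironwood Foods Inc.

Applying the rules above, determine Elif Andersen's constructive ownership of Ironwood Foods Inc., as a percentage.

18.980608%

Chain via Clearview Partners LP → Larkspur Holdings Ltd → Beacon Pharma AG (R1): 8% × 82% × 82% × 74% = 3.980608% of Ironwood Foods Inc.
Direct interest in Ironwood Foods Inc: 15%.
Aggregating (R2): 3.980608% + 15% = 18.980608%.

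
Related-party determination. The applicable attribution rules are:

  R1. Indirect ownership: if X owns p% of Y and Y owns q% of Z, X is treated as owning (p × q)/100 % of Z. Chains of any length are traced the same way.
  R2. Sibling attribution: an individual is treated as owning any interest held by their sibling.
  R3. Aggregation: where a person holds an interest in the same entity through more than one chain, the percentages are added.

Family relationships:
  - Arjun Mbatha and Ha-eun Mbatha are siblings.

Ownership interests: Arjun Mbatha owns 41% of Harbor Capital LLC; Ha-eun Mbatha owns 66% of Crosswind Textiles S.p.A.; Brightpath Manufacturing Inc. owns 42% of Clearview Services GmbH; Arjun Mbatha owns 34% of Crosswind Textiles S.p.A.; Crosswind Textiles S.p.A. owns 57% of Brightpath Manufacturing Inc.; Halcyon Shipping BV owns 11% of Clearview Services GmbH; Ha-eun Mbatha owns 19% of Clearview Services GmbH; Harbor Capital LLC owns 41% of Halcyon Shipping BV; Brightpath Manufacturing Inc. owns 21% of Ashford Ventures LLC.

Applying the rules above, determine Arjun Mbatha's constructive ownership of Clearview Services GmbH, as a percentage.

44.7891%

By sibling attribution (R2), Arjun Mbatha is treated as also owning Ha-eun Mbatha's interest in Crosswind Textiles S.p.A, giving 34% + 66% = 100%.
By sibling attribution (R2), Arjun Mbatha is treated as owning Ha-eun Mbatha's 19% interest in Clearview Services GmbH.
Chain via Crosswind Textiles S.p.A. → Brightpath Manufacturing Inc. (R1): 100% × 57% × 42% = 23.94% of Clearview Services GmbH.
Chain via Harbor Capital LLC → Halcyon Shipping BV (R1): 41% × 41% × 11% = 1.8491% of Clearview Services GmbH.
Direct interest in Clearview Services GmbH: 19%.
Aggregating (R3): 23.94% + 1.8491% + 19% = 44.7891%.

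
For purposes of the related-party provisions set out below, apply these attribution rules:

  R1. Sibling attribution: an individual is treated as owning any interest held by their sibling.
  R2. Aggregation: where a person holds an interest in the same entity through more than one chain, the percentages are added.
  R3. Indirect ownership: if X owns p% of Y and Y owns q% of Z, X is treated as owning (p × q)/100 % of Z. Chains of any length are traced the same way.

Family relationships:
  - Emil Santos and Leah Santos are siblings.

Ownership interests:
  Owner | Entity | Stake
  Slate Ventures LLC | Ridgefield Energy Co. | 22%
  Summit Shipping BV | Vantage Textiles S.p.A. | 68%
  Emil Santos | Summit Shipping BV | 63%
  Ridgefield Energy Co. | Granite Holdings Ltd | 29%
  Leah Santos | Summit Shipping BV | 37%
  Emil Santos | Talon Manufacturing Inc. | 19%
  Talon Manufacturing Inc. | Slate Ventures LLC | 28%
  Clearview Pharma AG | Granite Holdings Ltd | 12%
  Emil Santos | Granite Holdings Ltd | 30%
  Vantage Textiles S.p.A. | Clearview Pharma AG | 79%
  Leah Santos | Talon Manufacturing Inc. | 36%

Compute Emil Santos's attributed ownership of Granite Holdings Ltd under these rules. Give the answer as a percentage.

37.42892%

By sibling attribution (R1), Emil Santos is treated as also owning Leah Santos's interest in Talon Manufacturing Inc, giving 19% + 36% = 55%.
By sibling attribution (R1), Emil Santos is treated as also owning Leah Santos's interest in Summit Shipping BV, giving 63% + 37% = 100%.
Chain via Talon Manufacturing Inc. → Slate Ventures LLC → Ridgefield Energy Co. (R3): 55% × 28% × 22% × 29% = 0.98252% of Granite Holdings Ltd.
Chain via Summit Shipping BV → Vantage Textiles S.p.A. → Clearview Pharma AG (R3): 100% × 68% × 79% × 12% = 6.4464% of Granite Holdings Ltd.
Direct interest in Granite Holdings Ltd: 30%.
Aggregating (R2): 0.98252% + 6.4464% + 30% = 37.42892%.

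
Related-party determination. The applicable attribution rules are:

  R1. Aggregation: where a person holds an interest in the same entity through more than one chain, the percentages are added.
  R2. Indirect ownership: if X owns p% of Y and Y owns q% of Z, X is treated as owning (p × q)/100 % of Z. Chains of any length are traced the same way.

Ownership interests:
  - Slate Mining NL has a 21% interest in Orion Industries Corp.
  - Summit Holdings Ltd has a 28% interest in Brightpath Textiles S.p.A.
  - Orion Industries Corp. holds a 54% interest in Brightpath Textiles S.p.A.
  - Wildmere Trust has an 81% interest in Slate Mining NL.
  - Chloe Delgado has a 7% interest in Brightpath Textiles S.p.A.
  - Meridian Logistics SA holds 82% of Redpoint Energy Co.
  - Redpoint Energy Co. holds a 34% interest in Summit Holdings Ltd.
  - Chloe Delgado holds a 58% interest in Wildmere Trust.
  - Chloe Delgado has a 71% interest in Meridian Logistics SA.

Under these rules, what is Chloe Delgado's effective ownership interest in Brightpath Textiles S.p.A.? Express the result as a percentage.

Chain via Wildmere Trust → Slate Mining NL → Orion Industries Corp. (R2): 58% × 81% × 21% × 54% = 5.327532% of Brightpath Textiles S.p.A.
Chain via Meridian Logistics SA → Redpoint Energy Co. → Summit Holdings Ltd (R2): 71% × 82% × 34% × 28% = 5.542544% of Brightpath Textiles S.p.A.
Direct interest in Brightpath Textiles S.p.A: 7%.
Aggregating (R1): 5.327532% + 5.542544% + 7% = 17.870076%.

17.870076%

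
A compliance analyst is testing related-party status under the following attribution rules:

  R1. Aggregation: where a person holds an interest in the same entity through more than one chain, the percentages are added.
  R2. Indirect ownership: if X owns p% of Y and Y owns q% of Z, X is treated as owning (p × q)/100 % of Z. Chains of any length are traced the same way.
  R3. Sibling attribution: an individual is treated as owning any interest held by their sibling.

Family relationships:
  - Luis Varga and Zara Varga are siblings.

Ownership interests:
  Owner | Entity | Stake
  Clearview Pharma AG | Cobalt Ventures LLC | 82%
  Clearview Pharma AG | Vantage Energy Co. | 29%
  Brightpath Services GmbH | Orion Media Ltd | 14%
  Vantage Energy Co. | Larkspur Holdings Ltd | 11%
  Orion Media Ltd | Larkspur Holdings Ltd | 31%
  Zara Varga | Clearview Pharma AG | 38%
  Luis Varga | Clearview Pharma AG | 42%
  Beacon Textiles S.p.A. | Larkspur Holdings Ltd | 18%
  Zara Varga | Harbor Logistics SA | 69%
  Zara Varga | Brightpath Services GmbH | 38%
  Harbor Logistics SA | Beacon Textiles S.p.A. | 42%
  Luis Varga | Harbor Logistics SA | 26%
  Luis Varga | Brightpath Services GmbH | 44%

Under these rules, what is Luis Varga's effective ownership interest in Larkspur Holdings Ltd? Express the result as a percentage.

13.2928%

By sibling attribution (R3), Luis Varga is treated as also owning Zara Varga's interest in Harbor Logistics SA, giving 26% + 69% = 95%.
By sibling attribution (R3), Luis Varga is treated as also owning Zara Varga's interest in Clearview Pharma AG, giving 42% + 38% = 80%.
By sibling attribution (R3), Luis Varga is treated as also owning Zara Varga's interest in Brightpath Services GmbH, giving 44% + 38% = 82%.
Chain via Harbor Logistics SA → Beacon Textiles S.p.A. (R2): 95% × 42% × 18% = 7.182% of Larkspur Holdings Ltd.
Chain via Clearview Pharma AG → Vantage Energy Co. (R2): 80% × 29% × 11% = 2.552% of Larkspur Holdings Ltd.
Chain via Brightpath Services GmbH → Orion Media Ltd (R2): 82% × 14% × 31% = 3.5588% of Larkspur Holdings Ltd.
Aggregating (R1): 7.182% + 2.552% + 3.5588% = 13.2928%.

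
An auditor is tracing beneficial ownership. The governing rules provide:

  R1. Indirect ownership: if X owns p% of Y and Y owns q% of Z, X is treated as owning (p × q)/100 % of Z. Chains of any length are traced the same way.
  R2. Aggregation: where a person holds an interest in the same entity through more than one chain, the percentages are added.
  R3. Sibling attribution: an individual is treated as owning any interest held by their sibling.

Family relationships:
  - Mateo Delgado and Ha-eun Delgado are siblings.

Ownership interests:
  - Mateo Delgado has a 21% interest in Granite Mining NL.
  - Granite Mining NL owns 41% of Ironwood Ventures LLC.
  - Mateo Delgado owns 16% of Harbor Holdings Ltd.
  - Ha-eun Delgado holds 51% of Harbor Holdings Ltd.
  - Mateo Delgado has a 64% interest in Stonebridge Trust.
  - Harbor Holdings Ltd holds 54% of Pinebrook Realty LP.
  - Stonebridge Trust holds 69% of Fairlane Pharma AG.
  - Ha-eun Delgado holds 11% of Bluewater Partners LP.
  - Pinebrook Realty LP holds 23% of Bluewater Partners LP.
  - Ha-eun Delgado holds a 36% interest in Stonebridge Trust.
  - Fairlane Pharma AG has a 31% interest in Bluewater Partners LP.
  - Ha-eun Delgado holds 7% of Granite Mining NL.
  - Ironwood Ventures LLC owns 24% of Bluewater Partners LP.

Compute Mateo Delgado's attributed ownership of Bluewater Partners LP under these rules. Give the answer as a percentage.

43.4666%

By sibling attribution (R3), Mateo Delgado is treated as also owning Ha-eun Delgado's interest in Harbor Holdings Ltd, giving 16% + 51% = 67%.
By sibling attribution (R3), Mateo Delgado is treated as also owning Ha-eun Delgado's interest in Stonebridge Trust, giving 64% + 36% = 100%.
By sibling attribution (R3), Mateo Delgado is treated as also owning Ha-eun Delgado's interest in Granite Mining NL, giving 21% + 7% = 28%.
By sibling attribution (R3), Mateo Delgado is treated as owning Ha-eun Delgado's 11% interest in Bluewater Partners LP.
Chain via Harbor Holdings Ltd → Pinebrook Realty LP (R1): 67% × 54% × 23% = 8.3214% of Bluewater Partners LP.
Chain via Stonebridge Trust → Fairlane Pharma AG (R1): 100% × 69% × 31% = 21.39% of Bluewater Partners LP.
Chain via Granite Mining NL → Ironwood Ventures LLC (R1): 28% × 41% × 24% = 2.7552% of Bluewater Partners LP.
Direct interest in Bluewater Partners LP: 11%.
Aggregating (R2): 8.3214% + 21.39% + 2.7552% + 11% = 43.4666%.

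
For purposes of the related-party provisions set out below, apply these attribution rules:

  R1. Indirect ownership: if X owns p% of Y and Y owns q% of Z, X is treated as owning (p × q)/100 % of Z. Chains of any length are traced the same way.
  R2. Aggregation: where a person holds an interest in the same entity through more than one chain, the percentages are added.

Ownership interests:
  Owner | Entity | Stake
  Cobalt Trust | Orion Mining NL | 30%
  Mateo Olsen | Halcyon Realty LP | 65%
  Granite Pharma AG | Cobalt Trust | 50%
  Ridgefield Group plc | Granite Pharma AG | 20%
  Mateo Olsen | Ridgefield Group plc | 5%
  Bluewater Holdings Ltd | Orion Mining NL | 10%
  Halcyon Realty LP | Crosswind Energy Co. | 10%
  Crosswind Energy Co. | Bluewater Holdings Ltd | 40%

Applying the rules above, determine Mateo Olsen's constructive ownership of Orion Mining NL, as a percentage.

0.41%

Chain via Ridgefield Group plc → Granite Pharma AG → Cobalt Trust (R1): 5% × 20% × 50% × 30% = 0.15% of Orion Mining NL.
Chain via Halcyon Realty LP → Crosswind Energy Co. → Bluewater Holdings Ltd (R1): 65% × 10% × 40% × 10% = 0.26% of Orion Mining NL.
Aggregating (R2): 0.15% + 0.26% = 0.41%.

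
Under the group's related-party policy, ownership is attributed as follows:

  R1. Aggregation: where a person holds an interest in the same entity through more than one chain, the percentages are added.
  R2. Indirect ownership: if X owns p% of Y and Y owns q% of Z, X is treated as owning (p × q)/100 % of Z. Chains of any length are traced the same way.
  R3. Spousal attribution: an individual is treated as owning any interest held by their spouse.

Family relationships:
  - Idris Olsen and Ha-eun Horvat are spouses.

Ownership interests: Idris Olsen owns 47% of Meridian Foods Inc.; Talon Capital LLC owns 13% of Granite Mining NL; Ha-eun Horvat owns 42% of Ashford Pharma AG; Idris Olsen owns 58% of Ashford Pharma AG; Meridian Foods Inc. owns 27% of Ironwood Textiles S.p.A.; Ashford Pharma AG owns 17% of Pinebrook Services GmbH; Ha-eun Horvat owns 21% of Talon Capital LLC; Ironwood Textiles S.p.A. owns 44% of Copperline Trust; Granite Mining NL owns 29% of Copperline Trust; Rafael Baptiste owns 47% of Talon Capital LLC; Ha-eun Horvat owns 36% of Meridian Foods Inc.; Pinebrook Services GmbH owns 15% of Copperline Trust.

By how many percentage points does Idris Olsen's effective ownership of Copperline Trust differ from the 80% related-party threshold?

66.7979

By spousal attribution (R3), Idris Olsen is treated as also owning Ha-eun Horvat's interest in Meridian Foods Inc, giving 47% + 36% = 83%.
By spousal attribution (R3), Idris Olsen is treated as also owning Ha-eun Horvat's interest in Ashford Pharma AG, giving 58% + 42% = 100%.
By spousal attribution (R3), Idris Olsen is treated as owning Ha-eun Horvat's 21% interest in Talon Capital LLC.
Chain via Meridian Foods Inc. → Ironwood Textiles S.p.A. (R2): 83% × 27% × 44% = 9.8604% of Copperline Trust.
Chain via Ashford Pharma AG → Pinebrook Services GmbH (R2): 100% × 17% × 15% = 2.55% of Copperline Trust.
Chain via Talon Capital LLC → Granite Mining NL (R2): 21% × 13% × 29% = 0.7917% of Copperline Trust.
Aggregating (R1): 9.8604% + 2.55% + 0.7917% = 13.2021%.
13.2021% falls short of the 80% threshold by 66.7979 percentage points.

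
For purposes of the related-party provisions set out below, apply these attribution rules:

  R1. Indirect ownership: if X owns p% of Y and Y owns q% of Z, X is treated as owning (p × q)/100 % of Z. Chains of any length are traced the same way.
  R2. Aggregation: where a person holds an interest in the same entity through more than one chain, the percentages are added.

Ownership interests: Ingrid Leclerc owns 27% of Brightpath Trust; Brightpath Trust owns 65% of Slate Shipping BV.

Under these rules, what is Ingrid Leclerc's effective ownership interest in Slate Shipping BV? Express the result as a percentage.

17.55%

Chain via Brightpath Trust (R1): 27% × 65% = 17.55% of Slate Shipping BV.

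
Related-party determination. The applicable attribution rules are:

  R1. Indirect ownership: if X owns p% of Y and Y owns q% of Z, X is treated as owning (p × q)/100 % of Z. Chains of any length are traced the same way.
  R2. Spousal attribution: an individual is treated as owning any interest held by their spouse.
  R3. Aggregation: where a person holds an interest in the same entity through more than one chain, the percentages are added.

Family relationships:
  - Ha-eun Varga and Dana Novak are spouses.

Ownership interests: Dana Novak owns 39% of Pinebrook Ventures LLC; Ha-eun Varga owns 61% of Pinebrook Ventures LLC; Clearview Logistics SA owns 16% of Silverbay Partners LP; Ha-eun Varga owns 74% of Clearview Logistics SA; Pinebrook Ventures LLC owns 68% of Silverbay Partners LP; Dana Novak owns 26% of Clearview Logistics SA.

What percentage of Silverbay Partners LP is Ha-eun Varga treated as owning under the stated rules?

By spousal attribution (R2), Ha-eun Varga is treated as also owning Dana Novak's interest in Clearview Logistics SA, giving 74% + 26% = 100%.
By spousal attribution (R2), Ha-eun Varga is treated as also owning Dana Novak's interest in Pinebrook Ventures LLC, giving 61% + 39% = 100%.
Chain via Clearview Logistics SA (R1): 100% × 16% = 16% of Silverbay Partners LP.
Chain via Pinebrook Ventures LLC (R1): 100% × 68% = 68% of Silverbay Partners LP.
Aggregating (R3): 16% + 68% = 84%.

84%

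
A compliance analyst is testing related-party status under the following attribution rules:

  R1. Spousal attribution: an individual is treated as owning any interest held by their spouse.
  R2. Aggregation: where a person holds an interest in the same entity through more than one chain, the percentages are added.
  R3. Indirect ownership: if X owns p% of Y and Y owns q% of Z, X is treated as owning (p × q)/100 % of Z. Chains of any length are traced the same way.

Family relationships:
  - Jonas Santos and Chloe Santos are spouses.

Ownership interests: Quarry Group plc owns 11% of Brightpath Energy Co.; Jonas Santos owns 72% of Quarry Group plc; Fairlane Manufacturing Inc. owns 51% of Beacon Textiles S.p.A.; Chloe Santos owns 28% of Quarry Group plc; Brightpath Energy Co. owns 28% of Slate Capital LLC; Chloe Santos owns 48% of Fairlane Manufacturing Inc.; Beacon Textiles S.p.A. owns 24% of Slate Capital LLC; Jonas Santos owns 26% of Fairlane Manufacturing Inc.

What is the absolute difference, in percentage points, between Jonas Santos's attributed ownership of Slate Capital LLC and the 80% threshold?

67.8624

By spousal attribution (R1), Jonas Santos is treated as also owning Chloe Santos's interest in Quarry Group plc, giving 72% + 28% = 100%.
By spousal attribution (R1), Jonas Santos is treated as also owning Chloe Santos's interest in Fairlane Manufacturing Inc, giving 26% + 48% = 74%.
Chain via Quarry Group plc → Brightpath Energy Co. (R3): 100% × 11% × 28% = 3.08% of Slate Capital LLC.
Chain via Fairlane Manufacturing Inc. → Beacon Textiles S.p.A. (R3): 74% × 51% × 24% = 9.0576% of Slate Capital LLC.
Aggregating (R2): 3.08% + 9.0576% = 12.1376%.
12.1376% falls short of the 80% threshold by 67.8624 percentage points.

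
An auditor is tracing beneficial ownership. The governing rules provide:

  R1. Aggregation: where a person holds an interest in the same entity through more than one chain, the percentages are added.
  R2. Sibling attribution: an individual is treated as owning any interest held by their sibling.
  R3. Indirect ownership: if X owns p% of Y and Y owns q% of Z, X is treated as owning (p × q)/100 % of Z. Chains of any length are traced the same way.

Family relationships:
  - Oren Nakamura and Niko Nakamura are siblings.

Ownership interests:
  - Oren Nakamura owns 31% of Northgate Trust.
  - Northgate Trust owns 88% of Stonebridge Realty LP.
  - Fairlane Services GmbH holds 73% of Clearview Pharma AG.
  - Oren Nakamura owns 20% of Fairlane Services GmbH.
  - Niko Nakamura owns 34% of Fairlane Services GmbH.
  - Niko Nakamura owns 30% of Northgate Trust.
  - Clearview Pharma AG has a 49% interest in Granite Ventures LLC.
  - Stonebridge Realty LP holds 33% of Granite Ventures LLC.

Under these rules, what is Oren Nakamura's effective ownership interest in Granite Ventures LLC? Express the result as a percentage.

By sibling attribution (R2), Oren Nakamura is treated as also owning Niko Nakamura's interest in Fairlane Services GmbH, giving 20% + 34% = 54%.
By sibling attribution (R2), Oren Nakamura is treated as also owning Niko Nakamura's interest in Northgate Trust, giving 31% + 30% = 61%.
Chain via Fairlane Services GmbH → Clearview Pharma AG (R3): 54% × 73% × 49% = 19.3158% of Granite Ventures LLC.
Chain via Northgate Trust → Stonebridge Realty LP (R3): 61% × 88% × 33% = 17.7144% of Granite Ventures LLC.
Aggregating (R1): 19.3158% + 17.7144% = 37.0302%.

37.0302%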